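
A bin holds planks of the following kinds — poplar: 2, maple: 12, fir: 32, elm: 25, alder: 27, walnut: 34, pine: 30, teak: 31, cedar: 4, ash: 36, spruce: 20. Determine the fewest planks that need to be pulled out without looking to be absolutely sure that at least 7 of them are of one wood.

Put each drawn plank into a box by wood. The largest draw with every box below 7 takes min(count, 6) from each wood; woods with fewer than 6 contribute all they have.
Σ min(cᵢ, 6) = 2 + 6 + 6 + 6 + 6 + 6 + 6 + 6 + 4 + 6 + 6 = 60.
Draw number 60 + 1 = 61 must push one box to 7.

61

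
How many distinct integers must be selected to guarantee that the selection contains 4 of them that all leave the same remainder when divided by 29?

Pigeonhole: the 29 residue classes mod 29 are the pigeonholes.
With 87 integers one could put 3 in each residue class and have no class reach 4.
The 88th integer pushes some class to 4, so 29·3 + 1 = 88.

88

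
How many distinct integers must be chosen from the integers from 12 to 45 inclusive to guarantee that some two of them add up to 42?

Two chosen integers sum to 42 exactly when both halves of some pair {x, 42−x} with 12 ≤ x ≤ 42−x ≤ 30 are chosen — 9 such pairs.
The remaining 16 elements (those with no distinct partner in range) can never complete a 42-sum, so the worst case takes all of them and one from each pair: 16 + 9 = 25.
By pigeonhole, the 26th integer has to be the second member of some pair, so 25 + 1 = 26.

26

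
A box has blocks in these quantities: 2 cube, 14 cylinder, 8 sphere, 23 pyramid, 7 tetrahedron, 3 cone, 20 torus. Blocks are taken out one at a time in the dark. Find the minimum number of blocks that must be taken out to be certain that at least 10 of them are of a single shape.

Pigeonhole: put each drawn block into a box by shape. The largest draw with every box below 10 takes min(count, 9) from each shape; shapes with fewer than 9 contribute all they have.
Σ min(cᵢ, 9) = 2 + 9 + 8 + 9 + 7 + 3 + 9 = 47.
Draw number 47 + 1 = 48 must push one box to 10.

48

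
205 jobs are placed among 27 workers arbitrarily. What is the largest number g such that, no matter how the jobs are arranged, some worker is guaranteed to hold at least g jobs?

8

The 27 workers are the holes and the 205 jobs are the pigeons.
If every worker held at most 7 jobs, the total would be at most 27 × 7 = 189, which is less than 205.
So some worker holds at least ⌈205/27⌉ = 8 jobs.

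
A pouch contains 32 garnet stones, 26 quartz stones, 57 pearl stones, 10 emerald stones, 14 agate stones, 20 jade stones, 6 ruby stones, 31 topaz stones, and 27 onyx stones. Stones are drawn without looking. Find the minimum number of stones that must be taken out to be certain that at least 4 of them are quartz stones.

In the worst case for collecting quartz stones, every non-quartz stone comes out first.
There are 32 + 57 + 10 + 14 + 20 + 6 + 31 + 27 = 197 non-quartz stones altogether.
After those, each further stone must be quartz, so 197 + 4 = 201 draws guarantee 4 quartz stones.

201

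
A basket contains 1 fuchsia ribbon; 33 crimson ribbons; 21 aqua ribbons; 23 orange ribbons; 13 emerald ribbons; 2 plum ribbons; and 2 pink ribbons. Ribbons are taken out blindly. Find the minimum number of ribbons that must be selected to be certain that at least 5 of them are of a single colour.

Put each drawn ribbon into a box by colour. The largest draw with every box below 5 takes min(count, 4) from each colour; colours with fewer than 4 contribute all they have.
Σ min(cᵢ, 4) = 1 + 4 + 4 + 4 + 4 + 2 + 2 = 21.
Draw number 21 + 1 = 22 must push one box to 5.

22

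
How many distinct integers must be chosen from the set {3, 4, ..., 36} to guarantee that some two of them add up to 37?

19

A set avoiding the sum 37 can contain at most one of each pair {x, 37−x}, plus the 2 elements whose complement lies outside the range.
The integers 19, …, 36 (18 of them) are such a set: any two sum to at least 19+20 = 39 > 37.
Any 19th integer completes one of the 16 pairs, so 19 choices force a sum of 37.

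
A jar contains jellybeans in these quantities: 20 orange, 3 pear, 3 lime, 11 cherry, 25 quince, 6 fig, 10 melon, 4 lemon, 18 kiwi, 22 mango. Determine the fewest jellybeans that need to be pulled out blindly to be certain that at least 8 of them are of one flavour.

An adversary could hand out at most 7 jellybeans per flavour (4 flavours run out sooner): 7 + 3 + 3 + 7 + 7 + 6 + 7 + 4 + 7 + 7 = 58 jellybeans and still no flavour has 8.
One more jellybean lands in a flavour already at 7, so 59 draws are enough and 58 are not.

59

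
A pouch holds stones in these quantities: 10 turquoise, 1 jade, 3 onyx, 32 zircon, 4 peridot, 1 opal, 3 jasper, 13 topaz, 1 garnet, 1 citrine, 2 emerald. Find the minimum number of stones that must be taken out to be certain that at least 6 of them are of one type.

An adversary could hand out at most 5 stones per type (8 types run out sooner): 5 + 1 + 3 + 5 + 4 + 1 + 3 + 5 + 1 + 1 + 2 = 31 stones and still no type has 6.
Pigeonhole: one more stone lands in a type already at 5, so 32 draws are enough and 31 are not.

32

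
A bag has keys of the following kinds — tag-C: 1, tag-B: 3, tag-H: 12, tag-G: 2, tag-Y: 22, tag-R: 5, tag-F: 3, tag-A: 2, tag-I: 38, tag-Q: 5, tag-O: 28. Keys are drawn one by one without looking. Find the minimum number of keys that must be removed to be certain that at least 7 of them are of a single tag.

The 11 tags are the holes; the keys drawn are the pigeons.
To avoid 7 of any one tag, the worst case takes at most 6 of each tag, or every key of a tag that has fewer than 6.
That gives 1 + 3 + 6 + 2 + 6 + 5 + 3 + 2 + 6 + 5 + 6 = 45 keys with no tag reaching 7.
The next key forces some tag to 7, so 45 + 1 = 46.

46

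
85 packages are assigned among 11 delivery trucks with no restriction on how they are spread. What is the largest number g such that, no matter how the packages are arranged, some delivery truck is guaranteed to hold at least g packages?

Pigeonhole: the 11 delivery trucks are the holes and the 85 packages are the pigeons.
If every delivery truck held at most 7 packages, the total would be at most 11 × 7 = 77, which is less than 85.
So some delivery truck holds at least ⌈85/11⌉ = 8 packages.

8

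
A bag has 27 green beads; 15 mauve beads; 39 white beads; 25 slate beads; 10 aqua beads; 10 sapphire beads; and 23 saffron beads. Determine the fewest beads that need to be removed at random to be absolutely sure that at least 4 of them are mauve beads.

In the worst case for collecting mauve beads, every non-mauve bead comes out first.
There are 27 + 39 + 25 + 10 + 10 + 23 = 134 non-mauve beads altogether.
After those, each further bead must be mauve, so 134 + 4 = 138 draws guarantee 4 mauve beads.

138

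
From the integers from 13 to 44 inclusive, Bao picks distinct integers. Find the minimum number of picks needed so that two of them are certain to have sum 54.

Group the elements by complementary pair {x, 54−x}: {13,41}, {14,40}, {15,39}, …, giving 14 two-element pairs, the single value 27 (it cannot pair with itself since the integers are distinct), and 3 integers whose partner 54−x falls outside [13,44].
Treating each of those 18 groups as a pigeonhole, one can pick one integer per group — 18 integers — with no two summing to 54.
The 19th integer lands in an occupied pair, forcing a sum of 54.

19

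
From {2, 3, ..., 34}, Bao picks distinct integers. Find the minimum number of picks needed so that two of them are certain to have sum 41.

Group the elements by complementary pair {x, 41−x}: {7,34}, {8,33}, {9,32}, …, giving 14 two-element pairs and 5 integers whose partner 41−x falls outside [2,34].
By the pigeonhole principle, treating each of those 19 groups as a pigeonhole, one can pick one integer per group — 19 integers — with no two summing to 41.
The 20th integer lands in an occupied pair, forcing a sum of 41.

20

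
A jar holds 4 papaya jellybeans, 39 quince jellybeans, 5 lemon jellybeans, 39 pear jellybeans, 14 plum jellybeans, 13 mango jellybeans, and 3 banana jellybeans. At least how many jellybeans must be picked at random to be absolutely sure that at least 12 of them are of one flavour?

An adversary could hand out at most 11 jellybeans per flavour (papaya, lemon, banana run out sooner): 4 + 11 + 5 + 11 + 11 + 11 + 3 = 56 jellybeans and still no flavour has 12.
By pigeonhole, one more jellybean lands in a flavour already at 11, so 57 draws are enough and 56 are not.

57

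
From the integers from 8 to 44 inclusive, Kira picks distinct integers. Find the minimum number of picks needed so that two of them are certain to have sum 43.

24

Group the elements by complementary pair {x, 43−x}: {8,35}, {9,34}, {10,33}, …, giving 14 two-element pairs and 9 integers whose partner 43−x falls outside [8,44].
By pigeonhole, treating each of those 23 groups as a pigeonhole, one can pick one integer per group — 23 integers — with no two summing to 43.
The 24th integer lands in an occupied pair, forcing a sum of 43.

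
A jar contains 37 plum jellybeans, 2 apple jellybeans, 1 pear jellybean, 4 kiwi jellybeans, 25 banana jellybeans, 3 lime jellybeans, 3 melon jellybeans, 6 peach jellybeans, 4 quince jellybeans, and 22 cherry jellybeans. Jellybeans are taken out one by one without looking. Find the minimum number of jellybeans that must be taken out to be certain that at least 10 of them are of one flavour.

51

Put each drawn jellybean into a box by flavour. The largest draw with every box below 10 takes min(count, 9) from each flavour; flavours with fewer than 9 contribute all they have.
Σ min(cᵢ, 9) = 9 + 2 + 1 + 4 + 9 + 3 + 3 + 6 + 4 + 9 = 50.
Draw number 50 + 1 = 51 must push one box to 10.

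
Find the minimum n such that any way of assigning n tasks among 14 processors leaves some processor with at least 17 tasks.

225

With 224 tasks one could put exactly 16 in each of the 14 processors, and no processor would reach 17.
By pigeonhole, one more task must land in a processor that already has 16, giving it 17.
So 14 × 16 + 1 = 225 tasks are required.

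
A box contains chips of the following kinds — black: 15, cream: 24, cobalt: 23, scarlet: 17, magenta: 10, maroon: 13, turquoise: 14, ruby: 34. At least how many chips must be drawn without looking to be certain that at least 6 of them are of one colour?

41

Put each drawn chip into a box by colour. The largest draw with every box below 6 takes min(count, 5) from each colour.
Σ min(cᵢ, 5) = 5 + 5 + 5 + 5 + 5 + 5 + 5 + 5 = 40.
Draw number 40 + 1 = 41 must push one box to 6.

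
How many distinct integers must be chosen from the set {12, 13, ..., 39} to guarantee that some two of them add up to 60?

20

A set avoiding the sum 60 can contain at most one of each pair {x, 60−x}, plus the 10 elements whose complement lies outside the range or equal to its own complement.
The integers 12, …, 30 (19 of them) are such a set: any two sum to at least 12+13 = 25 and at most 29+30 = 59 < 60.
Any 20th integer completes one of the 9 pairs, so 20 choices force a sum of 60.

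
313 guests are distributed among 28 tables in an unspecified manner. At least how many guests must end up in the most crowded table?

Pigeonhole: the 28 tables are the holes and the 313 guests are the pigeons.
If every table held at most 11 guests, the total would be at most 28 × 11 = 308, which is less than 313.
So some table holds at least ⌈313/28⌉ = 12 guests.

12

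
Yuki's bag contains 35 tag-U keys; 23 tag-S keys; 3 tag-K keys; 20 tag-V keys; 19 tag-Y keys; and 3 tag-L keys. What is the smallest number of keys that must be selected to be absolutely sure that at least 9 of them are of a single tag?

39

Pigeonhole: the 6 tags are the holes; the keys drawn are the pigeons.
To avoid 9 of any one tag, the worst case takes at most 8 of each tag, or every key of a tag that has fewer than 8.
That gives 8 + 8 + 3 + 8 + 8 + 3 = 38 keys with no tag reaching 9.
The next key forces some tag to 9, so 38 + 1 = 39.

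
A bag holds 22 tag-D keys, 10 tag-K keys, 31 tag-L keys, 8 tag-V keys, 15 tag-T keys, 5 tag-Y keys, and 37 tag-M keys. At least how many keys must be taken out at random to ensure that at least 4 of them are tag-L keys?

In the worst case for collecting tag-L keys, every non-tag-L key comes out first.
There are 22 + 10 + 8 + 15 + 5 + 37 = 97 non-tag-L keys altogether.
After those, each further key must be tag-L, so 97 + 4 = 101 draws guarantee 4 tag-L keys.

101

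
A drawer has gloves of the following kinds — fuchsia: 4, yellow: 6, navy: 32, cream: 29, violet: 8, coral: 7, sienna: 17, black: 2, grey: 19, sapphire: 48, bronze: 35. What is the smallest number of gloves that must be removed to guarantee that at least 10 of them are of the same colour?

An adversary could hand out at most 9 gloves per colour (5 colours run out sooner): 4 + 6 + 9 + 9 + 8 + 7 + 9 + 2 + 9 + 9 + 9 = 81 gloves and still no colour has 10.
One more glove lands in a colour already at 9, so 82 draws are enough and 81 are not.

82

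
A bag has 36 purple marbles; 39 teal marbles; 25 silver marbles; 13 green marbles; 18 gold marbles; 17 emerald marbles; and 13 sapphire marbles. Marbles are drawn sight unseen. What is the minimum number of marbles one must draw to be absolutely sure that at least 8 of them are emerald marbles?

152

In the worst case for collecting emerald marbles, every non-emerald marble comes out first.
There are 36 + 39 + 25 + 13 + 18 + 13 = 144 non-emerald marbles altogether.
After those, each further marble must be emerald, so 144 + 8 = 152 draws guarantee 8 emerald marbles.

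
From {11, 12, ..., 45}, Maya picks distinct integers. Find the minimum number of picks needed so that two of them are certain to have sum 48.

23

A set avoiding the sum 48 can contain at most one of each pair {x, 48−x}, plus the 9 elements whose complement lies outside the range or equal to its own complement.
The integers 24, …, 45 (22 of them) are such a set: any two sum to at least 24+25 = 49 > 48.
Pigeonhole: any 23rd integer completes one of the 13 pairs, so 23 choices force a sum of 48.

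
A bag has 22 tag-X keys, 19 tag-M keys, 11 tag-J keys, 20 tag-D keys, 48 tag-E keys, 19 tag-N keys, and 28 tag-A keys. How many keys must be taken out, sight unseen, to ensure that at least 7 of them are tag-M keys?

155

In the worst case for collecting tag-M keys, every non-tag-M key comes out first.
There are 22 + 11 + 20 + 48 + 19 + 28 = 148 non-tag-M keys altogether.
After those, each further key must be tag-M, so 148 + 7 = 155 draws guarantee 7 tag-M keys.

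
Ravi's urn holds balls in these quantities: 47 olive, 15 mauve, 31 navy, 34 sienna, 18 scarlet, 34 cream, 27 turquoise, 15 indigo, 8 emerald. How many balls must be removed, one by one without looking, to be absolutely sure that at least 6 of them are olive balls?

188

In the worst case for collecting olive balls, every non-olive ball comes out first.
There are 15 + 31 + 34 + 18 + 34 + 27 + 15 + 8 = 182 non-olive balls altogether.
After those, each further ball must be olive, so 182 + 6 = 188 draws guarantee 6 olive balls.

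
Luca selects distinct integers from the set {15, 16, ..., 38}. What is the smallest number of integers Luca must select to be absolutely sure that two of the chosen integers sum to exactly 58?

16

A set avoiding the sum 58 can contain at most one of each pair {x, 58−x}, plus the 6 elements whose complement lies outside the range or equal to its own complement.
The integers 15, …, 29 (15 of them) are such a set: any two sum to at least 15+16 = 31 and at most 28+29 = 57 < 58.
By pigeonhole, any 16th integer completes one of the 9 pairs, so 16 choices force a sum of 58.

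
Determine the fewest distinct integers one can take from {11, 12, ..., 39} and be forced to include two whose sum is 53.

17

A set avoiding the sum 53 can contain at most one of each pair {x, 53−x}, plus the 3 elements whose complement lies outside the range.
The integers 11, …, 26 (16 of them) are such a set: any two sum to at least 11+12 = 23 and at most 25+26 = 51 < 53.
Any 17th integer completes one of the 13 pairs, so 17 choices force a sum of 53.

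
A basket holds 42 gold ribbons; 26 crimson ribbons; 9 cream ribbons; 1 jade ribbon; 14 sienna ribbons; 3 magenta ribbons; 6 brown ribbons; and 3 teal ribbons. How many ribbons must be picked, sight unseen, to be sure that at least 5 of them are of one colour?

Put each drawn ribbon into a box by colour. The largest draw with every box below 5 takes min(count, 4) from each colour; colours with fewer than 4 contribute all they have.
Σ min(cᵢ, 4) = 4 + 4 + 4 + 1 + 4 + 3 + 4 + 3 = 27.
Draw number 27 + 1 = 28 must push one box to 5.

28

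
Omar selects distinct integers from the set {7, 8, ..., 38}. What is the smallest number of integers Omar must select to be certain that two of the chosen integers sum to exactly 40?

Two chosen integers sum to 40 exactly when both halves of some pair {x, 40−x} with 7 ≤ x ≤ 40−x ≤ 33 are chosen — 13 such pairs.
The remaining 6 elements (those with no distinct partner in range) can never complete a 40-sum, so the worst case takes all of them and one from each pair: 6 + 13 = 19.
The 20th integer has to be the second member of some pair, so 19 + 1 = 20.

20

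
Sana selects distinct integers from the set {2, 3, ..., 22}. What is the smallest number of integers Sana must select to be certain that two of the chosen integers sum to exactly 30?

15

A set avoiding the sum 30 can contain at most one of each pair {x, 30−x}, plus the 7 elements whose complement lies outside the range or equal to its own complement.
The integers 2, …, 15 (14 of them) are such a set: any two sum to at least 2+3 = 5 and at most 14+15 = 29 < 30.
Any 15th integer completes one of the 7 pairs, so 15 choices force a sum of 30.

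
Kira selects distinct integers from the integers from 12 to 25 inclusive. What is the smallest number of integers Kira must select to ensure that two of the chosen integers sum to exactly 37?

Group the elements by complementary pair {x, 37−x}: {12,25}, {13,24}, {14,23}, …, giving 7 two-element pairs.
Treating each of those 7 groups as a pigeonhole, one can pick one integer per group — 7 integers — with no two summing to 37.
The 8th integer lands in an occupied pair, forcing a sum of 37.

8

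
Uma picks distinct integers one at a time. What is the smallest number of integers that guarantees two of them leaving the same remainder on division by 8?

9

By the pigeonhole principle, the 8 residue classes mod 8 are the pigeonholes.
With 8 integers one could put 1 in each residue class and have no class reach 2.
The 9th integer pushes some class to 2, so 8·1 + 1 = 9.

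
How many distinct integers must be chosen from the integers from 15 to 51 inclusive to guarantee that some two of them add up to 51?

27

Group the elements by complementary pair {x, 51−x}: {15,36}, {16,35}, {17,34}, …, giving 11 two-element pairs and 15 integers whose partner 51−x falls outside [15,51].
Treating each of those 26 groups as a pigeonhole, one can pick one integer per group — 26 integers — with no two summing to 51.
The 27th integer lands in an occupied pair, forcing a sum of 51.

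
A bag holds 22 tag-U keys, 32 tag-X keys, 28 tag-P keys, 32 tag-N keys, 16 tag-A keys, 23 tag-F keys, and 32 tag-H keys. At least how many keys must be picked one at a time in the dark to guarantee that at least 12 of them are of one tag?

An adversary could hand out at most 11 keys per tag: 11 + 11 + 11 + 11 + 11 + 11 + 11 = 77 keys and still no tag has 12.
Pigeonhole: one more key lands in a tag already at 11, so 78 draws are enough and 77 are not.

78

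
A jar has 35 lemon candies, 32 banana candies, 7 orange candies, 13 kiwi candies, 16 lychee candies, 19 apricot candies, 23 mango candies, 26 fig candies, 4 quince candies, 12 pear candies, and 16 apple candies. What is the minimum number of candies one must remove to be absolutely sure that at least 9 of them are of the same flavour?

An adversary could hand out at most 8 candies per flavour (orange, quince run out sooner): 8 + 8 + 7 + 8 + 8 + 8 + 8 + 8 + 4 + 8 + 8 = 83 candies and still no flavour has 9.
By the pigeonhole principle, one more candy lands in a flavour already at 8, so 84 draws are enough and 83 are not.

84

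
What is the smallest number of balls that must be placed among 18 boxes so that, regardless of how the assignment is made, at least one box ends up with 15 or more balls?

253

With 252 balls one could put exactly 14 in each of the 18 boxes, and no box would reach 15.
By pigeonhole, one more ball must land in a box that already has 14, giving it 15.
So 18 × 14 + 1 = 253 balls are required.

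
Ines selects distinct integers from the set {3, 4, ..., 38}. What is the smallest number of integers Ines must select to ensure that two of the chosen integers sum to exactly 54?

Group the elements by complementary pair {x, 54−x}: {16,38}, {17,37}, {18,36}, …, giving 11 two-element pairs, the single value 27 (it cannot pair with itself since the integers are distinct), and 13 integers whose partner 54−x falls outside [3,38].
Pigeonhole: treating each of those 25 groups as a pigeonhole, one can pick one integer per group — 25 integers — with no two summing to 54.
The 26th integer lands in an occupied pair, forcing a sum of 54.

26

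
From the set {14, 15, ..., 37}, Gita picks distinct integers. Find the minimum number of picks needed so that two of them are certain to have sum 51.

13

A set avoiding the sum 51 can contain at most one of each pair {x, 51−x}.
The integers 26, …, 37 (12 of them) are such a set: any two sum to at least 26+27 = 53 > 51.
Any 13th integer completes one of the 12 pairs, so 13 choices force a sum of 51.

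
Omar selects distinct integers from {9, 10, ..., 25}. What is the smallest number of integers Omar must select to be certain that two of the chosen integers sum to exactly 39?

Two chosen integers sum to 39 exactly when both halves of some pair {x, 39−x} with 14 ≤ x ≤ 39−x ≤ 25 are chosen — 6 such pairs.
The remaining 5 elements (those with no distinct partner in range) can never complete a 39-sum, so the worst case takes all of them and one from each pair: 5 + 6 = 11.
Pigeonhole: the 12th integer has to be the second member of some pair, so 11 + 1 = 12.

12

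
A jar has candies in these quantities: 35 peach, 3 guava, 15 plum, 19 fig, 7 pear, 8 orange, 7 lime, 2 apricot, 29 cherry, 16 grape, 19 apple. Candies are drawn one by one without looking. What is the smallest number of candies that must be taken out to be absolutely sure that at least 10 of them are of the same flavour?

82

By the pigeonhole principle, the 11 flavours are the holes; the candies drawn are the pigeons.
To avoid 10 of any one flavour, the worst case takes at most 9 of each flavour, or every candy of a flavour that has fewer than 9.
That gives 9 + 3 + 9 + 9 + 7 + 8 + 7 + 2 + 9 + 9 + 9 = 81 candies with no flavour reaching 10.
The next candy forces some flavour to 10, so 81 + 1 = 82.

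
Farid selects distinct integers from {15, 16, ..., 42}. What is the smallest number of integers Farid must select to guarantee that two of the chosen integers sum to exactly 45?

Two chosen integers sum to 45 exactly when both halves of some pair {x, 45−x} with 15 ≤ x ≤ 45−x ≤ 30 are chosen — 8 such pairs.
The remaining 12 elements (those with no distinct partner in range) can never complete a 45-sum, so the worst case takes all of them and one from each pair: 12 + 8 = 20.
By pigeonhole, the 21st integer has to be the second member of some pair, so 20 + 1 = 21.

21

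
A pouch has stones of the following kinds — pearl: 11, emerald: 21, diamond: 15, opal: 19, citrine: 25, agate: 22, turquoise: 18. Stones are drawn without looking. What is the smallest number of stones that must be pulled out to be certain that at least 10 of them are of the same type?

64

By pigeonhole, the 7 types are the holes; the stones drawn are the pigeons.
To avoid 10 of any one type, the worst case takes at most 9 of each type.
That gives 9 + 9 + 9 + 9 + 9 + 9 + 9 = 63 stones with no type reaching 10.
The next stone forces some type to 10, so 63 + 1 = 64.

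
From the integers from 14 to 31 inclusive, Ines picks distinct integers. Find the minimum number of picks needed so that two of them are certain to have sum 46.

Group the elements by complementary pair {x, 46−x}: {15,31}, {16,30}, {17,29}, …, giving 8 two-element pairs, the single value 23 (it cannot pair with itself since the integers are distinct), and 1 integer whose partner 46−x falls outside [14,31].
Treating each of those 10 groups as a pigeonhole, one can pick one integer per group — 10 integers — with no two summing to 46.
The 11th integer lands in an occupied pair, forcing a sum of 46.

11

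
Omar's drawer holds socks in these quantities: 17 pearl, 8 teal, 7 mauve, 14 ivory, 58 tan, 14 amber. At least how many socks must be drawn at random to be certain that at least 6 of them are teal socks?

In the worst case for collecting teal socks, every non-teal sock comes out first.
There are 17 + 7 + 14 + 58 + 14 = 110 non-teal socks altogether.
After those, each further sock must be teal, so 110 + 6 = 116 draws guarantee 6 teal socks.

116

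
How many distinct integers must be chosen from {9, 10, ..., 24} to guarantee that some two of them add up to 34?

Group the elements by complementary pair {x, 34−x}: {10,24}, {11,23}, {12,22}, …, giving 7 two-element pairs; the single value 17 (it cannot pair with itself since the integers are distinct); and 1 integer whose partner 34−x falls outside [9,24].
By pigeonhole, treating each of those 9 groups as a pigeonhole, one can pick one integer per group — 9 integers — with no two summing to 34.
The 10th integer lands in an occupied pair, forcing a sum of 34.

10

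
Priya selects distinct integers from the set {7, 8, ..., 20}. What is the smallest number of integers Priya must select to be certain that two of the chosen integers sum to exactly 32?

11

Group the elements by complementary pair {x, 32−x}: {12,20}, {13,19}, {14,18}, …, giving 4 two-element pairs; the single value 16 (it cannot pair with itself since the integers are distinct); and 5 integers whose partner 32−x falls outside [7,20].
Pigeonhole: treating each of those 10 groups as a pigeonhole, one can pick one integer per group — 10 integers — with no two summing to 32.
The 11th integer lands in an occupied pair, forcing a sum of 32.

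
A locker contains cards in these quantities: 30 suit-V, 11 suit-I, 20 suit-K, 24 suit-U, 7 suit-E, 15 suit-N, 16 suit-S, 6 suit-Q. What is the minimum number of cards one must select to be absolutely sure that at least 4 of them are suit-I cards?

In the worst case for collecting suit-I cards, every non-suit-I card comes out first.
There are 30 + 20 + 24 + 7 + 15 + 16 + 6 = 118 non-suit-I cards altogether.
After those, each further card must be suit-I, so 118 + 4 = 122 draws guarantee 4 suit-I cards.

122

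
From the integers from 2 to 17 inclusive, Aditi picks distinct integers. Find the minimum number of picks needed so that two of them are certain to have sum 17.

Two chosen integers sum to 17 exactly when both halves of some pair {x, 17−x} with 2 ≤ x ≤ 17−x ≤ 15 are chosen — 7 such pairs.
The remaining 2 elements (those with no distinct partner in range) can never complete a 17-sum, so the worst case takes all of them and one from each pair: 2 + 7 = 9.
By the pigeonhole principle, the 10th integer has to be the second member of some pair, so 9 + 1 = 10.

10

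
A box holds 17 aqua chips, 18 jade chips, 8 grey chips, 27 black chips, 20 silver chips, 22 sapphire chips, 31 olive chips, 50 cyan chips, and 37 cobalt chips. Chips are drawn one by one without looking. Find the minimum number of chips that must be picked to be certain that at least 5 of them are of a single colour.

37

Put each drawn chip into a box by colour. The largest draw with every box below 5 takes min(count, 4) from each colour.
Σ min(cᵢ, 4) = 4 + 4 + 4 + 4 + 4 + 4 + 4 + 4 + 4 = 36.
Draw number 36 + 1 = 37 must push one box to 5.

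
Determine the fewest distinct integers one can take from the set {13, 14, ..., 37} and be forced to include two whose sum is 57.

17

A set avoiding the sum 57 can contain at most one of each pair {x, 57−x}, plus the 7 elements whose complement lies outside the range.
The integers 13, …, 28 (16 of them) are such a set: any two sum to at least 13+14 = 27 and at most 27+28 = 55 < 57.
Any 17th integer completes one of the 9 pairs, so 17 choices force a sum of 57.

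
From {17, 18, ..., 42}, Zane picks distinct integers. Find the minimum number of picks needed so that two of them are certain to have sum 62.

16

Group the elements by complementary pair {x, 62−x}: {20,42}, {21,41}, {22,40}, …, giving 11 two-element pairs, the single value 31 (it cannot pair with itself since the integers are distinct), and 3 integers whose partner 62−x falls outside [17,42].
By pigeonhole, treating each of those 15 groups as a pigeonhole, one can pick one integer per group — 15 integers — with no two summing to 62.
The 16th integer lands in an occupied pair, forcing a sum of 62.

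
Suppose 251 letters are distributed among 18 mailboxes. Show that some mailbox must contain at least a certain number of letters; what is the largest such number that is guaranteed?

By pigeonhole, the 18 mailboxes are the holes and the 251 letters are the pigeons.
If every mailbox held at most 13 letters, the total would be at most 18 × 13 = 234, which is less than 251.
So some mailbox holds at least ⌈251/18⌉ = 14 letters.

14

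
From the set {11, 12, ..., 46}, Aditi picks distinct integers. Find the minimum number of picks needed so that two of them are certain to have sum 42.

A set avoiding the sum 42 can contain at most one of each pair {x, 42−x}, plus the 16 elements whose complement lies outside the range or equal to its own complement.
The integers 21, …, 46 (26 of them) are such a set: any two sum to at least 21+22 = 43 > 42.
Pigeonhole: any 27th integer completes one of the 10 pairs, so 27 choices force a sum of 42.

27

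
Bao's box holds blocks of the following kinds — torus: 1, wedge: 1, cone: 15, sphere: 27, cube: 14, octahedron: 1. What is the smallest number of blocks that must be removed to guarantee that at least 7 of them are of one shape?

22

By pigeonhole, put each drawn block into a box by shape. The largest draw with every box below 7 takes min(count, 6) from each shape; shapes with fewer than 6 contribute all they have.
Σ min(cᵢ, 6) = 1 + 1 + 6 + 6 + 6 + 1 = 21.
Draw number 21 + 1 = 22 must push one box to 7.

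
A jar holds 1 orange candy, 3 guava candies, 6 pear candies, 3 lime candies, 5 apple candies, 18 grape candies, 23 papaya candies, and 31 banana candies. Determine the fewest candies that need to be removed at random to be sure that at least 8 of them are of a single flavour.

40

Put each drawn candy into a box by flavour. The largest draw with every box below 8 takes min(count, 7) from each flavour; flavours with fewer than 7 contribute all they have.
Σ min(cᵢ, 7) = 1 + 3 + 6 + 3 + 5 + 7 + 7 + 7 = 39.
Draw number 39 + 1 = 40 must push one box to 8.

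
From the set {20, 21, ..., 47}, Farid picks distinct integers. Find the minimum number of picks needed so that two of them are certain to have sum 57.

20

Two chosen integers sum to 57 exactly when both halves of some pair {x, 57−x} with 20 ≤ x ≤ 57−x ≤ 37 are chosen — 9 such pairs.
The remaining 10 elements (those with no distinct partner in range) can never complete a 57-sum, so the worst case takes all of them and one from each pair: 10 + 9 = 19.
The 20th integer has to be the second member of some pair, so 19 + 1 = 20.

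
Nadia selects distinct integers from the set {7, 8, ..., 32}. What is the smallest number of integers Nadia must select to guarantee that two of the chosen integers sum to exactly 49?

Two chosen integers sum to 49 exactly when both halves of some pair {x, 49−x} with 17 ≤ x ≤ 49−x ≤ 32 are chosen — 8 such pairs.
The remaining 10 elements (those with no distinct partner in range) can never complete a 49-sum, so the worst case takes all of them and one from each pair: 10 + 8 = 18.
By the pigeonhole principle, the 19th integer has to be the second member of some pair, so 18 + 1 = 19.

19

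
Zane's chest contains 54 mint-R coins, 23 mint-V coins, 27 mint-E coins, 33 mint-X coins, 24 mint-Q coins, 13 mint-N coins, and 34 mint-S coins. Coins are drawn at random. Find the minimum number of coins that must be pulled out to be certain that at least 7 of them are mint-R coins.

161

In the worst case for collecting mint-R coins, every non-mint-R coin comes out first.
There are 23 + 27 + 33 + 24 + 13 + 34 = 154 non-mint-R coins altogether.
After those, each further coin must be mint-R, so 154 + 7 = 161 draws guarantee 7 mint-R coins.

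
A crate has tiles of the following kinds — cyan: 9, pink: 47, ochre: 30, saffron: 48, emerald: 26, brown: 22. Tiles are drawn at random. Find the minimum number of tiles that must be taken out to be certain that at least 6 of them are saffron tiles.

140

In the worst case for collecting saffron tiles, every non-saffron tile comes out first.
There are 9 + 47 + 30 + 26 + 22 = 134 non-saffron tiles altogether.
After those, each further tile must be saffron, so 134 + 6 = 140 draws guarantee 6 saffron tiles.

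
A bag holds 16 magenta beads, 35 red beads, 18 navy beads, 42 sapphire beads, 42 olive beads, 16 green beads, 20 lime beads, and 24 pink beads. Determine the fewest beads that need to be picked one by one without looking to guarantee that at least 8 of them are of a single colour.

An adversary could hand out at most 7 beads per colour: 7 + 7 + 7 + 7 + 7 + 7 + 7 + 7 = 56 beads and still no colour has 8.
By the pigeonhole principle, one more bead lands in a colour already at 7, so 57 draws are enough and 56 are not.

57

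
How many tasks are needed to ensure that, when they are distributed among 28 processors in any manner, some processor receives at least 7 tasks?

169

With 168 tasks one could put exactly 6 in each of the 28 processors, and no processor would reach 7.
By pigeonhole, one more task must land in a processor that already has 6, giving it 7.
So 28 × 6 + 1 = 169 tasks are required.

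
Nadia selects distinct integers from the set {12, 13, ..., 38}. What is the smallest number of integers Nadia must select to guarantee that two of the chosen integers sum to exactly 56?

18

A set avoiding the sum 56 can contain at most one of each pair {x, 56−x}, plus the 7 elements whose complement lies outside the range or equal to its own complement.
The integers 12, …, 28 (17 of them) are such a set: any two sum to at least 12+13 = 25 and at most 27+28 = 55 < 56.
By the pigeonhole principle, any 18th integer completes one of the 10 pairs, so 18 choices force a sum of 56.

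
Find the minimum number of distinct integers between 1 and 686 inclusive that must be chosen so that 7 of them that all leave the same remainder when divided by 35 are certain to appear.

211

The 35 residue classes mod 35 are the pigeonholes.
With 210 integers one could put 6 in each residue class and have no class reach 7.
The 211th integer pushes some class to 7, so 35·6 + 1 = 211.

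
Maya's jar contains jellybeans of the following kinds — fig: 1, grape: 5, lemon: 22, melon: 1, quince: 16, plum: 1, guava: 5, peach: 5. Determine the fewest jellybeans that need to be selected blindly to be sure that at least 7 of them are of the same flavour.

An adversary could hand out at most 6 jellybeans per flavour (6 flavours run out sooner): 1 + 5 + 6 + 1 + 6 + 1 + 5 + 5 = 30 jellybeans and still no flavour has 7.
By the pigeonhole principle, one more jellybean lands in a flavour already at 6, so 31 draws are enough and 30 are not.

31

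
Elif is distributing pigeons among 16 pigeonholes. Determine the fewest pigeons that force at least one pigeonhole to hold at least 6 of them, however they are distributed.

81

With 80 pigeons one could put exactly 5 in each of the 16 pigeonholes, and no pigeonhole would reach 6.
By the pigeonhole principle, one more pigeon must land in a pigeonhole that already has 5, giving it 6.
So 16 × 5 + 1 = 81 pigeons are required.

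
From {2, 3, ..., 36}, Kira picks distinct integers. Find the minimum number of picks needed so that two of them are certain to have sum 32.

22

Group the elements by complementary pair {x, 32−x}: {2,30}, {3,29}, {4,28}, …, giving 14 two-element pairs, the single value 16 (it cannot pair with itself since the integers are distinct), and 6 integers whose partner 32−x falls outside [2,36].
Pigeonhole: treating each of those 21 groups as a pigeonhole, one can pick one integer per group — 21 integers — with no two summing to 32.
The 22nd integer lands in an occupied pair, forcing a sum of 32.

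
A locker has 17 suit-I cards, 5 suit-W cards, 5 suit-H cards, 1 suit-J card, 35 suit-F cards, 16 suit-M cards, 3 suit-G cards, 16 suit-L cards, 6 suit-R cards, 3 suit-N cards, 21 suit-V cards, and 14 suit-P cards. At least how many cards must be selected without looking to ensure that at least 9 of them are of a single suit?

72

Put each drawn card into a box by suit. The largest draw with every box below 9 takes min(count, 8) from each suit; suits with fewer than 8 contribute all they have.
Σ min(cᵢ, 8) = 8 + 5 + 5 + 1 + 8 + 8 + 3 + 8 + 6 + 3 + 8 + 8 = 71.
Draw number 71 + 1 = 72 must push one box to 9.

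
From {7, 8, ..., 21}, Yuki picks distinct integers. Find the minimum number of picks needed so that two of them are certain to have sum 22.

Two chosen integers sum to 22 exactly when both halves of some pair {x, 22−x} with 7 ≤ x ≤ 22−x ≤ 15 are chosen — 4 such pairs.
The remaining 7 elements (those with no distinct partner in range) can never complete a 22-sum, so the worst case takes all of them and one from each pair: 7 + 4 = 11.
By pigeonhole, the 12th integer has to be the second member of some pair, so 11 + 1 = 12.

12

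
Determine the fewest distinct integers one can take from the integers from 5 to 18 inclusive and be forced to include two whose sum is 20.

A set avoiding the sum 20 can contain at most one of each pair {x, 20−x}, plus the 4 elements whose complement lies outside the range or equal to its own complement.
The integers 10, …, 18 (9 of them) are such a set: any two sum to at least 10+11 = 21 > 20.
Any 10th integer completes one of the 5 pairs, so 10 choices force a sum of 20.

10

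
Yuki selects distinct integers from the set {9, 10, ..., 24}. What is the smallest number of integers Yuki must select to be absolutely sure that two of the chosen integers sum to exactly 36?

Group the elements by complementary pair {x, 36−x}: {12,24}, {13,23}, {14,22}, …, giving 6 two-element pairs, the single value 18 (it cannot pair with itself since the integers are distinct), and 3 integers whose partner 36−x falls outside [9,24].
By the pigeonhole principle, treating each of those 10 groups as a pigeonhole, one can pick one integer per group — 10 integers — with no two summing to 36.
The 11th integer lands in an occupied pair, forcing a sum of 36.

11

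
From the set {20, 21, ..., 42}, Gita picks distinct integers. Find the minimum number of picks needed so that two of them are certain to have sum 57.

15

Group the elements by complementary pair {x, 57−x}: {20,37}, {21,36}, {22,35}, …, giving 9 two-element pairs and 5 integers whose partner 57−x falls outside [20,42].
Treating each of those 14 groups as a pigeonhole, one can pick one integer per group — 14 integers — with no two summing to 57.
The 15th integer lands in an occupied pair, forcing a sum of 57.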